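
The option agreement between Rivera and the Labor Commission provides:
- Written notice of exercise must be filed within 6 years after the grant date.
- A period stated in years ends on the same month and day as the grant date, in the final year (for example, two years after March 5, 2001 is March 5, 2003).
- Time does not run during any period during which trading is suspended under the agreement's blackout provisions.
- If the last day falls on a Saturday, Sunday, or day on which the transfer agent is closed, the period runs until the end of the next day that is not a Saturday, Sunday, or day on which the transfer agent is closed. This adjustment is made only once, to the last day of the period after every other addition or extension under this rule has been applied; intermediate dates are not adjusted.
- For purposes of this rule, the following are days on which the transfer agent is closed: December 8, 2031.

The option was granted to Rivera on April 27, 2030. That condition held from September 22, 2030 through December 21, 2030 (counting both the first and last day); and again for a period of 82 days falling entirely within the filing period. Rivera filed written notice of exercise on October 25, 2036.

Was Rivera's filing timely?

6 years after April 27, 2030 is April 27, 2036.
From September 22, 2030 through December 21, 2030 inclusive is 91 days; tolling adds 91 days: April 27, 2036 + 91 days = July 27, 2036.
Tolling adds 82 days: July 27, 2036 + 82 days = October 17, 2036.
October 17, 2036 is a Friday and not a day on which the transfer agent is closed, so no extension applies.
The deadline is October 17, 2036; the filing on October 25, 2036 is after that date.

No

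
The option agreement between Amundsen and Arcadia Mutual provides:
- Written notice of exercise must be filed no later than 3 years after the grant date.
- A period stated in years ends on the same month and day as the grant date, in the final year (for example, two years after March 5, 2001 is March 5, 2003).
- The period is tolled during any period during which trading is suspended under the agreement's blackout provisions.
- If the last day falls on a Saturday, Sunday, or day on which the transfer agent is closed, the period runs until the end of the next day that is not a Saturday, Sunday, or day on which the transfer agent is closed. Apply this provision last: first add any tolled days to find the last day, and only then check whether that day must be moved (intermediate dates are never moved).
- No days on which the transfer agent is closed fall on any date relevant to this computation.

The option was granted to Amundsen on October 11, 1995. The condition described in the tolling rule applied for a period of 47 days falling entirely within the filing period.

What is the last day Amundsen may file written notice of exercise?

3 years after October 11, 1995 is October 11, 1998.
Tolling adds 47 days: October 11, 1998 + 47 days = November 27, 1998.
November 27, 1998 is a Friday and not a day on which the transfer agent is closed, so no extension applies.

November 27, 1998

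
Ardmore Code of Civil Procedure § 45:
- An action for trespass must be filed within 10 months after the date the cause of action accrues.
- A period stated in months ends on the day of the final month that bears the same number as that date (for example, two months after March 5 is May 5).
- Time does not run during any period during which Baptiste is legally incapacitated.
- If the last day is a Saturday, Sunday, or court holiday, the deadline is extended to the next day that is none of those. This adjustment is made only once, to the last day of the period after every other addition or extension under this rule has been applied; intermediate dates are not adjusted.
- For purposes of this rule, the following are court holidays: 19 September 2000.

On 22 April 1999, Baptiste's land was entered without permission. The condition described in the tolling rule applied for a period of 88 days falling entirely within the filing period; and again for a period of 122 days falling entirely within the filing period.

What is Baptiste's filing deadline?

10 months after 22 April 1999 is February 22, 2000.
Tolling adds 88 days: February 22, 2000 + 88 days = May 20, 2000.
Tolling adds 122 days: May 20, 2000 + 122 days = September 19, 2000.
September 19, 2000 is a listed holiday. The next qualifying day is September 20, 2000.

September 20, 2000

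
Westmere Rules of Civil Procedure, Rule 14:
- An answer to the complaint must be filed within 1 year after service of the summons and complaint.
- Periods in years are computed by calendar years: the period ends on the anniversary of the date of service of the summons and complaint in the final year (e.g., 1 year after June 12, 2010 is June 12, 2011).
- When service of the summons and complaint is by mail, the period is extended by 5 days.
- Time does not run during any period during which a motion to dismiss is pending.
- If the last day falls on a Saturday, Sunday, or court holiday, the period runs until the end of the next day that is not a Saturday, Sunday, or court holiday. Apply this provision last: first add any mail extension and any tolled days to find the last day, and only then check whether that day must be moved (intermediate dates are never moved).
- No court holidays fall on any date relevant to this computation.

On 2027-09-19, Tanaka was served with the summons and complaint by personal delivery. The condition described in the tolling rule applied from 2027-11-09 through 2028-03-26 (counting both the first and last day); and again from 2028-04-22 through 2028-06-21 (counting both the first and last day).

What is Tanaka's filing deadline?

1 year after 2027-09-19 is September 19, 2028.
Service was not by mail, so no mail extension applies.
From November 9, 2027 through March 26, 2028 inclusive is 139 days; tolling adds 139 days: September 19, 2028 + 139 days = February 5, 2029.
From April 22, 2028 through June 21, 2028 inclusive is 61 days; tolling adds 61 days: February 5, 2029 + 61 days = April 7, 2029.
April 7, 2029 is Saturday; April 8, 2029 is Sunday. The next qualifying day is April 9, 2029.

April 9, 2029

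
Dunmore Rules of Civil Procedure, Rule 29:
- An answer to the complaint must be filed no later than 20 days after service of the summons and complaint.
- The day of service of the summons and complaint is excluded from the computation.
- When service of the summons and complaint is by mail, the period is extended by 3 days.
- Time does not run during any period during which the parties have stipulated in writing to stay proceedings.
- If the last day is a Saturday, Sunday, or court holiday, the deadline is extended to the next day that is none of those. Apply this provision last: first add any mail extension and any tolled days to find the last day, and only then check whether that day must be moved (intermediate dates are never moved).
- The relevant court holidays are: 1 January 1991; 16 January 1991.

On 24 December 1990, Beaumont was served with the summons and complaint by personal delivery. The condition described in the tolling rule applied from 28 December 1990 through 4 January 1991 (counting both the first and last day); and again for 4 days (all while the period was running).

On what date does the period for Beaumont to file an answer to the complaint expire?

20 days after 24 December 1990 is January 13, 1991.
Service was not by mail, so no mail extension applies.
From December 28, 1990 through January 4, 1991 inclusive is 8 days; tolling adds 8 days: January 13, 1991 + 8 days = January 21, 1991.
Tolling adds 4 days: January 21, 1991 + 4 days = January 25, 1991.
January 25, 1991 is a Friday and not a court holiday, so no extension applies.

January 25, 1991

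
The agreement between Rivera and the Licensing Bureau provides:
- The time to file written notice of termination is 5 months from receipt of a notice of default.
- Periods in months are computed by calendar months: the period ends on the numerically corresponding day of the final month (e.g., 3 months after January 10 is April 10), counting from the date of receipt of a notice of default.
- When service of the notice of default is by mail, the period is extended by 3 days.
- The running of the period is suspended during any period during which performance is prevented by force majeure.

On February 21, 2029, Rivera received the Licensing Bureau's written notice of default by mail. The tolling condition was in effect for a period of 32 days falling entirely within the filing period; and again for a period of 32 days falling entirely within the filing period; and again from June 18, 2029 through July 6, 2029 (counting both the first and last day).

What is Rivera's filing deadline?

5 months after February 21, 2029 is July 21, 2029.
Service was by mail, adding 3 days: July 21, 2029 + 3 days = July 24, 2029.
Tolling adds 32 days: July 24, 2029 + 32 days = August 25, 2029.
Tolling adds 32 days: August 25, 2029 + 32 days = September 26, 2029.
From June 18, 2029 through July 6, 2029 inclusive is 19 days; tolling adds 19 days: September 26, 2029 + 19 days = October 15, 2029.

October 15, 2029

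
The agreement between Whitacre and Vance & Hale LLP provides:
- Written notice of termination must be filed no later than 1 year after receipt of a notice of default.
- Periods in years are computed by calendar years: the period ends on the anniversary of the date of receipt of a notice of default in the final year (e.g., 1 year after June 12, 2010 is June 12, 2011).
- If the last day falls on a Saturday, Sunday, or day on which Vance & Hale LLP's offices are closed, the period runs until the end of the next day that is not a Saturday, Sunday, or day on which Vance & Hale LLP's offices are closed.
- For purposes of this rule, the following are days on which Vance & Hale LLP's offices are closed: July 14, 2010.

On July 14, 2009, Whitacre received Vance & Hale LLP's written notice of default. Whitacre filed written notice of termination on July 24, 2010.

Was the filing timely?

No

1 year after July 14, 2009 is July 14, 2010.
July 14, 2010 is a listed holiday. The next qualifying day is July 15, 2010.
The deadline is July 15, 2010; the filing on July 24, 2010 is after that date.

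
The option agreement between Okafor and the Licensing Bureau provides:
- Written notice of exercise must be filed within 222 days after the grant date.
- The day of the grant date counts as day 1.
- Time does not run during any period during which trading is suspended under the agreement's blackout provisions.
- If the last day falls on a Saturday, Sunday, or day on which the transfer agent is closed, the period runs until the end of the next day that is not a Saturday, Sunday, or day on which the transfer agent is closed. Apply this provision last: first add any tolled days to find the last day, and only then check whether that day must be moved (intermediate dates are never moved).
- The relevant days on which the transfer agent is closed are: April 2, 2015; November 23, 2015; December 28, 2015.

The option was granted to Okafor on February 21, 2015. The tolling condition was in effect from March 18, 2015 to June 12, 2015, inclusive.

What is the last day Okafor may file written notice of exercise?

December 29, 2015

Counting February 21, 2015 as day 1, day 222 is September 30, 2015.
From March 18, 2015 through June 12, 2015 inclusive is 87 days; tolling adds 87 days: September 30, 2015 + 87 days = December 26, 2015.
December 26, 2015 is Saturday; December 27, 2015 is Sunday; December 28, 2015 is a listed holiday. The next qualifying day is December 29, 2015.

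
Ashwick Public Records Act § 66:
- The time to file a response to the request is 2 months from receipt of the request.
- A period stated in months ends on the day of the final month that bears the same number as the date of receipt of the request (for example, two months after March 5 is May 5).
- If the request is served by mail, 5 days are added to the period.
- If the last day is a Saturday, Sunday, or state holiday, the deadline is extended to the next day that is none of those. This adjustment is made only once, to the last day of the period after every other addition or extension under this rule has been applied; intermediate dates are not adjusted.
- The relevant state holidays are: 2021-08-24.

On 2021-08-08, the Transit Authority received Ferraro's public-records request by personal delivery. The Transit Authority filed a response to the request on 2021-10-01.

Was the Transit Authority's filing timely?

2 months after 2021-08-08 is October 8, 2021.
Service was not by mail, so no mail extension applies.
October 8, 2021 is a Friday and not a state holiday, so no extension applies.
The deadline is October 8, 2021; the filing on October 1, 2021 is on or before that date.

Yes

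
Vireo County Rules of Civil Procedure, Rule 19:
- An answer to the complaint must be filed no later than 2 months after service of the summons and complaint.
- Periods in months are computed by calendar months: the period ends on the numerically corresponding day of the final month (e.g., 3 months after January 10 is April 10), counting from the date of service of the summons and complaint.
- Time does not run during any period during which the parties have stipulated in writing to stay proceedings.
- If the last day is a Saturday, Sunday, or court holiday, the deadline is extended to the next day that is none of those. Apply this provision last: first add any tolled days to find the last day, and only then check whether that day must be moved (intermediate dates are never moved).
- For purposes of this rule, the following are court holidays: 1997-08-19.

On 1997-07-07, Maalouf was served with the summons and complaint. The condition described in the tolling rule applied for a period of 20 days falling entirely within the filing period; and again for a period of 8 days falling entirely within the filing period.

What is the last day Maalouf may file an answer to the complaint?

2 months after 1997-07-07 is September 7, 1997.
Tolling adds 20 days: September 7, 1997 + 20 days = September 27, 1997.
Tolling adds 8 days: September 27, 1997 + 8 days = October 5, 1997.
October 5, 1997 is Sunday. The next qualifying day is October 6, 1997.

October 6, 1997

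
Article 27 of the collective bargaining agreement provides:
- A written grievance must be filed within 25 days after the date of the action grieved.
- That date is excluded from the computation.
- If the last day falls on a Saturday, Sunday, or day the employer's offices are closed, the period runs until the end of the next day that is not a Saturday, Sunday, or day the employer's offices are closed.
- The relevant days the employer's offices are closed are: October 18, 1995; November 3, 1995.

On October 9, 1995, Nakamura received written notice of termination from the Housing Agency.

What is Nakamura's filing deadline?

25 days after October 9, 1995 is November 3, 1995.
November 3, 1995 is a listed holiday; November 4, 1995 is Saturday; November 5, 1995 is Sunday. The next qualifying day is November 6, 1995.

November 6, 1995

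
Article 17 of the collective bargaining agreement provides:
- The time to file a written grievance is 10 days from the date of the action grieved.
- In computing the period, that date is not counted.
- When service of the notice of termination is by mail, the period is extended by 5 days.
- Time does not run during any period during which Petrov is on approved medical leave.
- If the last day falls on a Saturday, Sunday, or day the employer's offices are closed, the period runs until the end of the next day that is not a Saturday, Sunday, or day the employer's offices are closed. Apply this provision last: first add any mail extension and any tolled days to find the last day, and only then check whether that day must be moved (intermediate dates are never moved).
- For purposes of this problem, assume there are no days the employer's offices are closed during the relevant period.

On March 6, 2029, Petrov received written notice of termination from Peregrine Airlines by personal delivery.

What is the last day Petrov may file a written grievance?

March 16, 2029

10 days after March 6, 2029 is March 16, 2029.
Service was not by mail, so no mail extension applies.
March 16, 2029 is a Friday and not a day the employer's offices are closed, so no extension applies.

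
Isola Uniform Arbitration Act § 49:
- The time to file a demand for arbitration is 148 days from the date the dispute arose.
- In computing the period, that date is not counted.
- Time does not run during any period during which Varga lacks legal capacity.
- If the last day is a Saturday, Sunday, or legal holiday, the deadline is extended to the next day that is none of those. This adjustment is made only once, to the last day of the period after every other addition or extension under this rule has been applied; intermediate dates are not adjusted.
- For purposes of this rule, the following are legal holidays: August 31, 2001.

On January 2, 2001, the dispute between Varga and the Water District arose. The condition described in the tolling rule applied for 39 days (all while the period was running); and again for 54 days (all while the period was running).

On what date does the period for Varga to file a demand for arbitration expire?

148 days after January 2, 2001 is May 30, 2001.
Tolling adds 39 days: May 30, 2001 + 39 days = July 8, 2001.
Tolling adds 54 days: July 8, 2001 + 54 days = August 31, 2001.
August 31, 2001 is a listed holiday; September 1, 2001 is Saturday; September 2, 2001 is Sunday. The next qualifying day is September 3, 2001.

September 3, 2001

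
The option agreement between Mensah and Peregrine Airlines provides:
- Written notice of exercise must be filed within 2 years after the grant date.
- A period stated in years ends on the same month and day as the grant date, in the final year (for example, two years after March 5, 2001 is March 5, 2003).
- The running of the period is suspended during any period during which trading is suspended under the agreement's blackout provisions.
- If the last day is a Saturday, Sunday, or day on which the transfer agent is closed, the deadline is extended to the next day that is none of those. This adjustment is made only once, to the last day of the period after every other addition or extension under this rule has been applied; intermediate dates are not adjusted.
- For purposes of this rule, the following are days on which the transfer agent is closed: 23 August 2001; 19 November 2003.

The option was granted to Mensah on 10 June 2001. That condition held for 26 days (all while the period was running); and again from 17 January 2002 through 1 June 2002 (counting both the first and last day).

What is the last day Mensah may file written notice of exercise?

November 20, 2003

2 years after 10 June 2001 is June 10, 2003.
Tolling adds 26 days: June 10, 2003 + 26 days = July 6, 2003.
From January 17, 2002 through June 1, 2002 inclusive is 136 days; tolling adds 136 days: July 6, 2003 + 136 days = November 19, 2003.
November 19, 2003 is a listed holiday. The next qualifying day is November 20, 2003.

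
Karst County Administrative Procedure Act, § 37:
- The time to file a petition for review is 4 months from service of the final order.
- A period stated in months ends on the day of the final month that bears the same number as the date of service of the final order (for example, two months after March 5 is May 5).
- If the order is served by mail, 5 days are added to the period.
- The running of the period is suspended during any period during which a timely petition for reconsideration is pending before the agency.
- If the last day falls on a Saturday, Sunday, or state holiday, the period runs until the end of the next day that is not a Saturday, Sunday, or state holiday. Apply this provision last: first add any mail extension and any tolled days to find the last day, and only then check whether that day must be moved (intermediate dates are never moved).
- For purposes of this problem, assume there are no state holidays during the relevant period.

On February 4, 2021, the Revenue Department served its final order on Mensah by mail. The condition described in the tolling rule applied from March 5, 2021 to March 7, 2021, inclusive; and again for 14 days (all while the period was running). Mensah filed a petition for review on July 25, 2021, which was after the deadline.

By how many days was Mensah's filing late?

4 months after February 4, 2021 is June 4, 2021.
Service was by mail, adding 5 days: June 4, 2021 + 5 days = June 9, 2021.
From March 5, 2021 through March 7, 2021 inclusive is 3 days; tolling adds 3 days: June 9, 2021 + 3 days = June 12, 2021.
Tolling adds 14 days: June 12, 2021 + 14 days = June 26, 2021.
June 26, 2021 is Saturday; June 27, 2021 is Sunday. The next qualifying day is June 28, 2021.
The deadline is June 28, 2021; from June 28, 2021 to July 25, 2021 is 27 days.

27 days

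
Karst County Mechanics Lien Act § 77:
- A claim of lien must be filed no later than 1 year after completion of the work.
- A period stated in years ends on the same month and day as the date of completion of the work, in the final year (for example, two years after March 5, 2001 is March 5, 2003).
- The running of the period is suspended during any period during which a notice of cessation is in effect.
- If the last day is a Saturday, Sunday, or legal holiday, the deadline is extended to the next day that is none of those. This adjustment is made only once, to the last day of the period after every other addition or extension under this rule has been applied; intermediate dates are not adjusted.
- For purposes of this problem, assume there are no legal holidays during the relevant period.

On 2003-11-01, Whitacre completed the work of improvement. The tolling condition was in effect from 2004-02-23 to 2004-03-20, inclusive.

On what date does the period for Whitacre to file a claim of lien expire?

1 year after 2003-11-01 is November 1, 2004.
From February 23, 2004 through March 20, 2004 inclusive is 27 days; tolling adds 27 days: November 1, 2004 + 27 days = November 28, 2004.
November 28, 2004 is Sunday. The next qualifying day is November 29, 2004.

November 29, 2004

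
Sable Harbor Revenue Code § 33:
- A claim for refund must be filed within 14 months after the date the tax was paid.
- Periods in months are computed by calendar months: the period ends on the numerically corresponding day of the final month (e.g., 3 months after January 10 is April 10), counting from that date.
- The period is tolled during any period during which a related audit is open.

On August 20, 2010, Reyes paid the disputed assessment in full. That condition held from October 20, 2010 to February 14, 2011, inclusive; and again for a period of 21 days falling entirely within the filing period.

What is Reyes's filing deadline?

14 months after August 20, 2010 is October 20, 2011.
From October 20, 2010 through February 14, 2011 inclusive is 118 days; tolling adds 118 days: October 20, 2011 + 118 days = February 15, 2012.
Tolling adds 21 days: February 15, 2012 + 21 days = March 7, 2012.

March 7, 2012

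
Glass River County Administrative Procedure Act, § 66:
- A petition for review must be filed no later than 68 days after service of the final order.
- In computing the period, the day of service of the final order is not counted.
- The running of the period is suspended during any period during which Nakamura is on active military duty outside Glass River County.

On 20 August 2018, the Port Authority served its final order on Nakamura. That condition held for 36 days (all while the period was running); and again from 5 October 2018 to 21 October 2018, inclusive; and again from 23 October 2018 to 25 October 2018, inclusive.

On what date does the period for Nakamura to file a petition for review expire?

December 22, 2018

68 days after 20 August 2018 is October 27, 2018.
Tolling adds 36 days: October 27, 2018 + 36 days = December 2, 2018.
From October 5, 2018 through October 21, 2018 inclusive is 17 days; tolling adds 17 days: December 2, 2018 + 17 days = December 19, 2018.
From October 23, 2018 through October 25, 2018 inclusive is 3 days; tolling adds 3 days: December 19, 2018 + 3 days = December 22, 2018.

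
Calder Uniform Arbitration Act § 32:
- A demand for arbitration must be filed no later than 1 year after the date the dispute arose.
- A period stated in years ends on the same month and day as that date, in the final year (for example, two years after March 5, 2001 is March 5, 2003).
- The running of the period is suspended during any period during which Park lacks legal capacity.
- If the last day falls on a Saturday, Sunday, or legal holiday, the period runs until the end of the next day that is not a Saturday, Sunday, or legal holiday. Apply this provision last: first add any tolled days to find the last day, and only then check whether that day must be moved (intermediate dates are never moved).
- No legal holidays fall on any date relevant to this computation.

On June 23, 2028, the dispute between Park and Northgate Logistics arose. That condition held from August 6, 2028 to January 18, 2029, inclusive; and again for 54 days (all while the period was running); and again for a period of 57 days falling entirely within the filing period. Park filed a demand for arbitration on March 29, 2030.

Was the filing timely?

No

1 year after June 23, 2028 is June 23, 2029.
From August 6, 2028 through January 18, 2029 inclusive is 166 days; tolling adds 166 days: June 23, 2029 + 166 days = December 6, 2029.
Tolling adds 54 days: December 6, 2029 + 54 days = January 29, 2030.
Tolling adds 57 days: January 29, 2030 + 57 days = March 27, 2030.
March 27, 2030 is a Wednesday and not a legal holiday, so no extension applies.
The deadline is March 27, 2030; the filing on March 29, 2030 is after that date.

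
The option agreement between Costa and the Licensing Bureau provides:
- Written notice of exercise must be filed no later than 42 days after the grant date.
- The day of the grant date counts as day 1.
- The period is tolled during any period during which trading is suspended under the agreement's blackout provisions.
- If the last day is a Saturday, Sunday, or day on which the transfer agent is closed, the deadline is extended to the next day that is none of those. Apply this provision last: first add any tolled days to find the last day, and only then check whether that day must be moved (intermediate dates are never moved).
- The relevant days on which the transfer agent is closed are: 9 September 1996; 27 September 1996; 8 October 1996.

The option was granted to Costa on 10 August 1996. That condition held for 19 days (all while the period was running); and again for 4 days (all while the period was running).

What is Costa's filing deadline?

Counting 10 August 1996 as day 1, day 42 is September 20, 1996.
Tolling adds 19 days: September 20, 1996 + 19 days = October 9, 1996.
Tolling adds 4 days: October 9, 1996 + 4 days = October 13, 1996.
October 13, 1996 is Sunday. The next qualifying day is October 14, 1996.

October 14, 1996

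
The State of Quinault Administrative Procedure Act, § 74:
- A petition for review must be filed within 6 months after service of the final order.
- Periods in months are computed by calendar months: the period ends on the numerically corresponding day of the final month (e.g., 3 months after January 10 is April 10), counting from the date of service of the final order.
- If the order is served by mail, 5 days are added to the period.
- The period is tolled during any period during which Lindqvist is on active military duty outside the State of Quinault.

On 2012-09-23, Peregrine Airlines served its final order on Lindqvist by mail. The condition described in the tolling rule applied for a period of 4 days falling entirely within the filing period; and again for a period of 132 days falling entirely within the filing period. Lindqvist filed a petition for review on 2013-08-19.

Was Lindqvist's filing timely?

6 months after 2012-09-23 is March 23, 2013.
Service was by mail, adding 5 days: March 23, 2013 + 5 days = March 28, 2013.
Tolling adds 4 days: March 28, 2013 + 4 days = April 1, 2013.
Tolling adds 132 days: April 1, 2013 + 132 days = August 11, 2013.
The deadline is August 11, 2013; the filing on August 19, 2013 is after that date.

No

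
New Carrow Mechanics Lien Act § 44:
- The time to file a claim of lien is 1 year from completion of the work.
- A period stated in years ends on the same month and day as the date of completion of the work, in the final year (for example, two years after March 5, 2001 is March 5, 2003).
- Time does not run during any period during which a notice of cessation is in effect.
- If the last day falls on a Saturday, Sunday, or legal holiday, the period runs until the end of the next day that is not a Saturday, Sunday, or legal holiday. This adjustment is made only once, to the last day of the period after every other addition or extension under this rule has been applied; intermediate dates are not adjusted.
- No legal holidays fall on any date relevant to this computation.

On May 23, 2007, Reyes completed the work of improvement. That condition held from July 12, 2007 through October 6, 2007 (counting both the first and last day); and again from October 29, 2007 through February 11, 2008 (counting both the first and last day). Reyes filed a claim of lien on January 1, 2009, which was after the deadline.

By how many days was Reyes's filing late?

1 year after May 23, 2007 is May 23, 2008.
From July 12, 2007 through October 6, 2007 inclusive is 87 days; tolling adds 87 days: May 23, 2008 + 87 days = August 18, 2008.
From October 29, 2007 through February 11, 2008 inclusive is 106 days; tolling adds 106 days: August 18, 2008 + 106 days = December 2, 2008.
December 2, 2008 is a Tuesday and not a legal holiday, so no extension applies.
The deadline is December 2, 2008; from December 2, 2008 to January 1, 2009 is 30 days.

30 days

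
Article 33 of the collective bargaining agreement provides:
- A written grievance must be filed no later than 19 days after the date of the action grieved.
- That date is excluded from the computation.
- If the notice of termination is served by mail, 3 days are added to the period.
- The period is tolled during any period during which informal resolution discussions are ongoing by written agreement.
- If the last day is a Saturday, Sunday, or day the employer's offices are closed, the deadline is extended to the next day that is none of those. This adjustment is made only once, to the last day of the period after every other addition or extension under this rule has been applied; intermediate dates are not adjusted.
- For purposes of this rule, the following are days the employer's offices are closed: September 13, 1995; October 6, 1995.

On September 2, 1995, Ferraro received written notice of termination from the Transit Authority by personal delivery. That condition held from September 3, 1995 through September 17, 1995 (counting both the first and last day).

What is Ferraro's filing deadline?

19 days after September 2, 1995 is September 21, 1995.
Service was not by mail, so no mail extension applies.
From September 3, 1995 through September 17, 1995 inclusive is 15 days; tolling adds 15 days: September 21, 1995 + 15 days = October 6, 1995.
October 6, 1995 is a listed holiday; October 7, 1995 is Saturday; October 8, 1995 is Sunday. The next qualifying day is October 9, 1995.

October 9, 1995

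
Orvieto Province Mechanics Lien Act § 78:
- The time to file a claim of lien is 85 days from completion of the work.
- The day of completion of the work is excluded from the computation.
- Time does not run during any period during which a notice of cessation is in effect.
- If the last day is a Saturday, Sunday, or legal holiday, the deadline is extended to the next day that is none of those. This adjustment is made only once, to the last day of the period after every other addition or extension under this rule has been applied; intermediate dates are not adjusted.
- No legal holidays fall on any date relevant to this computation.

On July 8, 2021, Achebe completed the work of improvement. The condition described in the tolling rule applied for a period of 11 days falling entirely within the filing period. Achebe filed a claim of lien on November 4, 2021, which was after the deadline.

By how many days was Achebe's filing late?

23 days

85 days after July 8, 2021 is October 1, 2021.
Tolling adds 11 days: October 1, 2021 + 11 days = October 12, 2021.
October 12, 2021 is a Tuesday and not a legal holiday, so no extension applies.
The deadline is October 12, 2021; from October 12, 2021 to November 4, 2021 is 23 days.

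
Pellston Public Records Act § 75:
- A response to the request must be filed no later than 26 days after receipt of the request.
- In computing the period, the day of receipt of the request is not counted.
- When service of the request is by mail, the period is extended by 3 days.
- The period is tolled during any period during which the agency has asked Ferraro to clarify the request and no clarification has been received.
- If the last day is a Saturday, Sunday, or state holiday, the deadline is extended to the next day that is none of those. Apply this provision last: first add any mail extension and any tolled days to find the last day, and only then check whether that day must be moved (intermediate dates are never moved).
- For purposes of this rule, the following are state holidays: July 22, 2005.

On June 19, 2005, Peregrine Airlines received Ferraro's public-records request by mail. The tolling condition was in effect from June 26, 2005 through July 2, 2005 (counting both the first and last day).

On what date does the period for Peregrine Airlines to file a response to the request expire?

July 25, 2005

26 days after June 19, 2005 is July 15, 2005.
Service was by mail, adding 3 days: July 15, 2005 + 3 days = July 18, 2005.
From June 26, 2005 through July 2, 2005 inclusive is 7 days; tolling adds 7 days: July 18, 2005 + 7 days = July 25, 2005.
July 25, 2005 is a Monday and not a state holiday, so no extension applies.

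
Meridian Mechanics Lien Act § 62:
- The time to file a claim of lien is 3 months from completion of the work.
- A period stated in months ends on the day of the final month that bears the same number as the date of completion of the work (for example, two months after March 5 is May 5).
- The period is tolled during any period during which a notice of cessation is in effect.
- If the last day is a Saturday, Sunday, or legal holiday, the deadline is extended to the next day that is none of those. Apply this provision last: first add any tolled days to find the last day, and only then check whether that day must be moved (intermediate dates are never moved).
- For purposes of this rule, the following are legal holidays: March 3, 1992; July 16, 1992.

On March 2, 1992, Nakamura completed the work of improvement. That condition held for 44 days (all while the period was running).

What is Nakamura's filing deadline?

3 months after March 2, 1992 is June 2, 1992.
Tolling adds 44 days: June 2, 1992 + 44 days = July 16, 1992.
July 16, 1992 is a listed holiday. The next qualifying day is July 17, 1992.

July 17, 1992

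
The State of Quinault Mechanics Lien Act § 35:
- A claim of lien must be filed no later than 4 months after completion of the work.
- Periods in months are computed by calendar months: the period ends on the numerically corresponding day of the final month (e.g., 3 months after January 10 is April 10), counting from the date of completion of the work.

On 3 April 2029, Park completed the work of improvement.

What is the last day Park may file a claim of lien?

August 3, 2029

4 months after 3 April 2029 is August 3, 2029.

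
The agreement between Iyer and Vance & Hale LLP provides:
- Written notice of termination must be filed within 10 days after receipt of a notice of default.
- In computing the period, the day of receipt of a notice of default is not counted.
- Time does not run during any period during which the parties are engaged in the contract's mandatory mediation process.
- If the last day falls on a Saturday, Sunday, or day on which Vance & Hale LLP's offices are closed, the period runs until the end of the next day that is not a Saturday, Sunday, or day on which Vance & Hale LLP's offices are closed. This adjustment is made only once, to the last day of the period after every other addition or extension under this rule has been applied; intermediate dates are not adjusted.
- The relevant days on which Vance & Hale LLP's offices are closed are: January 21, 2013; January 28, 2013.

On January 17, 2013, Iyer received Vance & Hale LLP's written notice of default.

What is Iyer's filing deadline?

January 29, 2013

10 days after January 17, 2013 is January 27, 2013.
January 27, 2013 is Sunday; January 28, 2013 is a listed holiday. The next qualifying day is January 29, 2013.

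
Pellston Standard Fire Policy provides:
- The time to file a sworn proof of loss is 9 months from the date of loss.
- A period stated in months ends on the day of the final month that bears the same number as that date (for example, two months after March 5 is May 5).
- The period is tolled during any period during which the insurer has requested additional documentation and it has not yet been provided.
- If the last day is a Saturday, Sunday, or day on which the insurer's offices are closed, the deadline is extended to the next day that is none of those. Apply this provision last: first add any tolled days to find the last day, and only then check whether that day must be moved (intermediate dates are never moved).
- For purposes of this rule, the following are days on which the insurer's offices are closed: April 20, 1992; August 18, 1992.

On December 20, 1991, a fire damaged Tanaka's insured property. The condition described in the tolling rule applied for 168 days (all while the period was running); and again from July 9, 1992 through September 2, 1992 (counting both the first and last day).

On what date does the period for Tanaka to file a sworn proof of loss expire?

9 months after December 20, 1991 is September 20, 1992.
Tolling adds 168 days: September 20, 1992 + 168 days = March 7, 1993.
From July 9, 1992 through September 2, 1992 inclusive is 56 days; tolling adds 56 days: March 7, 1993 + 56 days = May 2, 1993.
May 2, 1993 is Sunday. The next qualifying day is May 3, 1993.

May 3, 1993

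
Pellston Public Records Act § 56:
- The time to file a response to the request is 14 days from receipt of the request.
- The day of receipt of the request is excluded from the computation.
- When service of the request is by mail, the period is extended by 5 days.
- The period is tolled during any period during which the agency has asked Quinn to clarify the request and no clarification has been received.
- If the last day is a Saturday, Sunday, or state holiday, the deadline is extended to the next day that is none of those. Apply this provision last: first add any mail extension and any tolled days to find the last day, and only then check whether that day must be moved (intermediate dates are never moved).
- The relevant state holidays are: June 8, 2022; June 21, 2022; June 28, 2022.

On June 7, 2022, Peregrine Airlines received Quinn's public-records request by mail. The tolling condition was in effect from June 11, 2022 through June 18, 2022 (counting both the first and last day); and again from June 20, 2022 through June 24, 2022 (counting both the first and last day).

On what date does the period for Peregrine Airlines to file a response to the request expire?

14 days after June 7, 2022 is June 21, 2022.
Service was by mail, adding 5 days: June 21, 2022 + 5 days = June 26, 2022.
From June 11, 2022 through June 18, 2022 inclusive is 8 days; tolling adds 8 days: June 26, 2022 + 8 days = July 4, 2022.
From June 20, 2022 through June 24, 2022 inclusive is 5 days; tolling adds 5 days: July 4, 2022 + 5 days = July 9, 2022.
July 9, 2022 is Saturday; July 10, 2022 is Sunday. The next qualifying day is July 11, 2022.

July 11, 2022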